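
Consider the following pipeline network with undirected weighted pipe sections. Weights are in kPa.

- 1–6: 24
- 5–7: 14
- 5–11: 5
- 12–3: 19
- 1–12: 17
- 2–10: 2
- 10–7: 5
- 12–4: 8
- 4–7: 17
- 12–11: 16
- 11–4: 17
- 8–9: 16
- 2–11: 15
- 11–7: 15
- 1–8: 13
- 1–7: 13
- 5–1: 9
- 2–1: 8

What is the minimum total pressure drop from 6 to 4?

Enumerating some paths:
6 → 1 → 7 → 4: 24+13+17 = 54
6 → 1 → 12 → 4: 24+17+8 = 49
6 → 1 → 5 → 11 → 4: 24+9+5+17 = 55
6 → 1 → 2 → 10 → 7 → 4: 24+8+2+5+17 = 56
The minimum is 49 kPa via 6 → 1 → 12 → 4.

49 kPa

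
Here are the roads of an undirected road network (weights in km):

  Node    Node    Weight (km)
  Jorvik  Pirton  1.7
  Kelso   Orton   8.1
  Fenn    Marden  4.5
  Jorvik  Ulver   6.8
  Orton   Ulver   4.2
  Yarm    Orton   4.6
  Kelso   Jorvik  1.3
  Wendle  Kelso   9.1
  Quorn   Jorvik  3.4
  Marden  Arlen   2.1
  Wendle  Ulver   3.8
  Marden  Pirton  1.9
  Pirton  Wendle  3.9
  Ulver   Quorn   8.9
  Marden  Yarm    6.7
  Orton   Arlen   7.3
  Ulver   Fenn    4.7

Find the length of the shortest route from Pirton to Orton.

11.1 km

Enumerating some paths:
Pirton–Jorvik–Kelso–Orton: 1.7+1.3+8.1 = 11.1
Pirton–Marden–Arlen–Orton: 1.9+2.1+7.3 = 11.3
Pirton–Wendle–Ulver–Orton: 3.9+3.8+4.2 = 11.9
The minimum is 11.1 km via Pirton–Jorvik–Kelso–Orton.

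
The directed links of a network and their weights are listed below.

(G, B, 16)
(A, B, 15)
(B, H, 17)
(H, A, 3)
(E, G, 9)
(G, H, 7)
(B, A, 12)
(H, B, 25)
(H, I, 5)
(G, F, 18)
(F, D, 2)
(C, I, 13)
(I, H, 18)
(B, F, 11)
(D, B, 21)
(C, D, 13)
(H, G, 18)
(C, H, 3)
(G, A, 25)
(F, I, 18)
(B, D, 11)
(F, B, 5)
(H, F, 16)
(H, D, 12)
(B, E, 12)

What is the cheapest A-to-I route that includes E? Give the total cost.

48

Best A to E: A–B–E costing 27
Best E to I: E–G–H–I costing 21
Total via E: 27 + 21 = 48.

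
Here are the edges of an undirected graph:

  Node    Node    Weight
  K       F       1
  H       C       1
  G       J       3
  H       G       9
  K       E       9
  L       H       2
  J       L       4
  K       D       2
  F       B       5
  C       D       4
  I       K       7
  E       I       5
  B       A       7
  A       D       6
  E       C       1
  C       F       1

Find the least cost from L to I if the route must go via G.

23

Best L to G: L → J → G costing 7
Best G to I: G → H → C → E → I costing 16
Total via G: 7 + 16 = 23.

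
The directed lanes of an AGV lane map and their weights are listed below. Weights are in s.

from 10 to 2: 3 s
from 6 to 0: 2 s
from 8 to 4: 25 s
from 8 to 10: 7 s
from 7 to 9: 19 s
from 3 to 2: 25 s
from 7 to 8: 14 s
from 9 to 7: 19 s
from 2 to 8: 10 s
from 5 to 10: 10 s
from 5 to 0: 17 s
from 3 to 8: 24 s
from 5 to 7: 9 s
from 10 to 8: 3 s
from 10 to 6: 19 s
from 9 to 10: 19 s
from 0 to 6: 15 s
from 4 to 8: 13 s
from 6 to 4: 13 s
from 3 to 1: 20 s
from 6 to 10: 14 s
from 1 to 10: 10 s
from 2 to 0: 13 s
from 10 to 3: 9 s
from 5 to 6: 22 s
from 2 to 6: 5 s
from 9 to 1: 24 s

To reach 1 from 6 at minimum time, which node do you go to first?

10

Enumerating some paths:
6–10–3–1: 14+9+20 = 43
6–4–8–10–3–1: 13+13+7+9+20 = 62
Cheapest is 6–10–3–1 at 43 s.
So from 6 the first move is to 10.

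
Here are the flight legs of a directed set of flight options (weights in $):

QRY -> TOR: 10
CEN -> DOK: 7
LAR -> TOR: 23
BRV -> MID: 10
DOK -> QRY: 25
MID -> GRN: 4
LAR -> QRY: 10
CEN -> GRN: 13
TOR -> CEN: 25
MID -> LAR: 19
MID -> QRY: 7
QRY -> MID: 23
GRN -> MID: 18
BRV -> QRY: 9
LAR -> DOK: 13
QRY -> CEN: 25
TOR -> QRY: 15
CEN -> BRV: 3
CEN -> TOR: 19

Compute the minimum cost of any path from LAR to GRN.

Enumerating some paths:
LAR → QRY → MID → GRN: 10+23+4 = 37
LAR → QRY → TOR → CEN → GRN: 10+10+25+13 = 58
LAR → QRY → CEN → GRN: 10+25+13 = 48
LAR → QRY → CEN → BRV → MID → GRN: 10+25+3+10+4 = 52
The minimum is $37 via LAR → QRY → MID → GRN.

$37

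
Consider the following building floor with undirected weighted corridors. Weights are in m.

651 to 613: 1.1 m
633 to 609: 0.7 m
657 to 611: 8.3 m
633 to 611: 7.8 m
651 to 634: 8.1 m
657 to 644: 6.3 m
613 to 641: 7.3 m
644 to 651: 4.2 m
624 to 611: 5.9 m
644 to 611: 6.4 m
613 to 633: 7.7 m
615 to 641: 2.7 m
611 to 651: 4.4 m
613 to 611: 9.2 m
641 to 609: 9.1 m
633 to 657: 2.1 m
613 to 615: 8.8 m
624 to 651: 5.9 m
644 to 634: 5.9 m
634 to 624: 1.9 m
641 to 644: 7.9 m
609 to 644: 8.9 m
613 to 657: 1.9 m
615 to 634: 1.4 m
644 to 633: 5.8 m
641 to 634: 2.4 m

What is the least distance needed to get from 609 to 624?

Settle nodes by increasing distance from 609:
609: 0
633: 0.7  (via 609)
657: 2.8  (via 633)
613: 4.7  (via 657)
651: 5.8  (via 613)
644: 6.5  (via 633)
611: 8.5  (via 633)
641: 9.1  (via 609)
634: 11.5  (via 641)
624: 11.7  (via 651)
Shortest route: 609–633–657–613–651–624 = 11.7 m.

11.7 m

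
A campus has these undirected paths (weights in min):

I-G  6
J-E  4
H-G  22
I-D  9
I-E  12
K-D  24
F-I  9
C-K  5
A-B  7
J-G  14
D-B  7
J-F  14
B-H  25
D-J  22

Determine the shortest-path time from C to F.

Running Dijkstra from C:
C: 0
K: 5  (via C)
D: 29  (via K)
B: 36  (via D)
I: 38  (via D)
A: 43  (via B)
G: 44  (via I)
F: 47  (via I)
Shortest route: C → K → D → I → F = 47 min.

47 min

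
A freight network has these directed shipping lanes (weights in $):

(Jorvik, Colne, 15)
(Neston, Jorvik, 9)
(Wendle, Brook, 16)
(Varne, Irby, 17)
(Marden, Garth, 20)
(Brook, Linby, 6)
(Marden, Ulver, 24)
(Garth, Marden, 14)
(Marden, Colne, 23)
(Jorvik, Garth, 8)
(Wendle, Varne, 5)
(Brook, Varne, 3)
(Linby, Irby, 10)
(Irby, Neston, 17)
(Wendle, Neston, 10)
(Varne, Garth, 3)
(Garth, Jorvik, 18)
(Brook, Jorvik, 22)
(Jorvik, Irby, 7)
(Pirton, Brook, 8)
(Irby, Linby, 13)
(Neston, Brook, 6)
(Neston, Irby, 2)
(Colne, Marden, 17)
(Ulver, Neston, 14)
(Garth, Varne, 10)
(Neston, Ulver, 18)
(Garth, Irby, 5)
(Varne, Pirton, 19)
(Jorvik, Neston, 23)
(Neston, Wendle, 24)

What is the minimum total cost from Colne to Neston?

$55

Shortest distances from Colne:
Colne: 0
Marden: 17  (via Colne)
Garth: 37  (via Marden)
Ulver: 41  (via Marden)
Irby: 42  (via Garth)
Varne: 47  (via Garth)
Linby: 55  (via Irby)
Neston: 55  (via Ulver)
Shortest route: Colne → Marden → Ulver → Neston = $55.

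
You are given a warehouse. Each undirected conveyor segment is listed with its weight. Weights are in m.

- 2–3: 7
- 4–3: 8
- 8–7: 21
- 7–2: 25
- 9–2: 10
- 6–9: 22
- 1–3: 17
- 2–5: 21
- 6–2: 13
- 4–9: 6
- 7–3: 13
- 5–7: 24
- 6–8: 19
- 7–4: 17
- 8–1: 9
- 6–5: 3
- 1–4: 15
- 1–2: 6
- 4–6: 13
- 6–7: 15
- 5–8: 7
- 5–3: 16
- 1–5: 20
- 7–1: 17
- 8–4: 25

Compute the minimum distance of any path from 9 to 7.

23 m

Running Dijkstra from 9:
9: 0
4: 6  (via 9)
2: 10  (via 9)
3: 14  (via 4)
1: 16  (via 2)
6: 19  (via 4)
5: 22  (via 6)
7: 23  (via 4)
Shortest route: 9–4–7 = 23 m.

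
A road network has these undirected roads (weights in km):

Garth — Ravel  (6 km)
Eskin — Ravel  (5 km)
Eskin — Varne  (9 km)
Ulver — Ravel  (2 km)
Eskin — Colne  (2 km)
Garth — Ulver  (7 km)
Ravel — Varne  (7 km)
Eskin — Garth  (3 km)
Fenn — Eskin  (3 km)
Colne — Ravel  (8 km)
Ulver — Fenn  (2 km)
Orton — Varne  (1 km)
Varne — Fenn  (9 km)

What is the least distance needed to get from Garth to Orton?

Settle nodes by increasing distance from Garth:
Garth: 0
Eskin: 3  (via Garth)
Colne: 5  (via Eskin)
Ravel: 6  (via Garth)
Fenn: 6  (via Eskin)
Ulver: 7  (via Garth)
Varne: 12  (via Eskin)
Orton: 13  (via Varne)
Shortest route: Garth → Eskin → Varne → Orton = 13 km.

13 km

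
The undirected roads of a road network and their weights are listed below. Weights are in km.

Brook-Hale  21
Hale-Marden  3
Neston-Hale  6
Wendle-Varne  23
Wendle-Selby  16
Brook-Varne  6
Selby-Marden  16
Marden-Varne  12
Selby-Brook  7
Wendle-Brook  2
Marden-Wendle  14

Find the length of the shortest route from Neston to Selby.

Running Dijkstra from Neston:
Neston: 0
Hale: 6  (via Neston)
Marden: 9  (via Hale)
Varne: 21  (via Marden)
Wendle: 23  (via Marden)
Brook: 25  (via Wendle)
Selby: 25  (via Marden)
Shortest route: Neston → Hale → Marden → Selby = 25 km.

25 km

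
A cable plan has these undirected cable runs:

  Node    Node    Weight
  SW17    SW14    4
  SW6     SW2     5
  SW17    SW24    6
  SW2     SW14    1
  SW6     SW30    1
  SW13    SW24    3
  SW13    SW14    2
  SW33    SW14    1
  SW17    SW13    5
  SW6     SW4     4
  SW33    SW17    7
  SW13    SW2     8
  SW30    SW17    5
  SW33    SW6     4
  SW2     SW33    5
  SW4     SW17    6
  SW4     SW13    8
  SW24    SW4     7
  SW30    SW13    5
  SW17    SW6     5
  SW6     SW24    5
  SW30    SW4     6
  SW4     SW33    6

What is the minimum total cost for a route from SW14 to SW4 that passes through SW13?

Best SW14 to SW13: SW14–SW13 costing 2
Shortest SW13→SW4: SW13–SW4 = 8
Total via SW13: 2 + 8 = 10.

10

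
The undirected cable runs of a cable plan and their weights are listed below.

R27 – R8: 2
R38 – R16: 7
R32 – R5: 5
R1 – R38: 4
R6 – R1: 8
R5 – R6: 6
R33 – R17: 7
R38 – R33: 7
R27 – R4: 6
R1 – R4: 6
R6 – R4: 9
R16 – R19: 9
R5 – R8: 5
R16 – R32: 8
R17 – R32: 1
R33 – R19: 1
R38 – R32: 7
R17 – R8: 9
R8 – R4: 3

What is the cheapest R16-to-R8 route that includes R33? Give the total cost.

26

Best R16 to R33: R16 → R19 → R33 costing 10
Shortest R33→R8: R33 → R17 → R8 = 16
Total via R33: 10 + 16 = 26.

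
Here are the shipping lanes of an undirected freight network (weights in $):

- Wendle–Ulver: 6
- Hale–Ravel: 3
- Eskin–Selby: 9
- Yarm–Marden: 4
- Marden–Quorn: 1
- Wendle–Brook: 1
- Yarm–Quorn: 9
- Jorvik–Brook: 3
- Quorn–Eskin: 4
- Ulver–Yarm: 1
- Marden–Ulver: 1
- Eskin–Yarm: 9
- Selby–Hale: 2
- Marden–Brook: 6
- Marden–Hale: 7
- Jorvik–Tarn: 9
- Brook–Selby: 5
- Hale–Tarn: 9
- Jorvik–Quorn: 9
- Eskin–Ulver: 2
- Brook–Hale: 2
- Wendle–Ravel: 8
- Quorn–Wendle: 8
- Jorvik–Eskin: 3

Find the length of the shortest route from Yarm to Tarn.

$15

Compare a few routes:
Yarm → Ulver → Marden → Hale → Tarn: 1+1+7+9 = 18
Yarm → Ulver → Eskin → Jorvik → Tarn: 1+2+3+9 = 15
The minimum is $15 via Yarm → Ulver → Eskin → Jorvik → Tarn.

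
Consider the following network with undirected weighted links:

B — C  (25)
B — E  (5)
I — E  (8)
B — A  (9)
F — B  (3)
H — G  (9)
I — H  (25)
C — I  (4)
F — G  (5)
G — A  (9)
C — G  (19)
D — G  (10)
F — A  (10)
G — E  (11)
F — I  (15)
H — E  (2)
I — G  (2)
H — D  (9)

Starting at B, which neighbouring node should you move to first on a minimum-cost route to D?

Candidate routes:
B–F–G–H–D: 3+5+9+9 = 26
B–F–G–D: 3+5+10 = 18
B–E–H–D: 5+2+9 = 16
B–E–I–G–D: 5+8+2+10 = 25
The minimum is 16 via B–E–H–D.
So from B the first move is to E.

E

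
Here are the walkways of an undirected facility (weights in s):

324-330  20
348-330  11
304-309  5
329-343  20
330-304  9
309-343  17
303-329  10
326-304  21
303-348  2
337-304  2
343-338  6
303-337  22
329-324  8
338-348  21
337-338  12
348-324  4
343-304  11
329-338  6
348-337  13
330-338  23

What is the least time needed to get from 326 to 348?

36 s

Shortest distances from 326:
326: 0
304: 21  (via 326)
337: 23  (via 304)
309: 26  (via 304)
330: 30  (via 304)
343: 32  (via 304)
338: 35  (via 337)
348: 36  (via 337)
Shortest route: 326–304–337–348 = 36 s.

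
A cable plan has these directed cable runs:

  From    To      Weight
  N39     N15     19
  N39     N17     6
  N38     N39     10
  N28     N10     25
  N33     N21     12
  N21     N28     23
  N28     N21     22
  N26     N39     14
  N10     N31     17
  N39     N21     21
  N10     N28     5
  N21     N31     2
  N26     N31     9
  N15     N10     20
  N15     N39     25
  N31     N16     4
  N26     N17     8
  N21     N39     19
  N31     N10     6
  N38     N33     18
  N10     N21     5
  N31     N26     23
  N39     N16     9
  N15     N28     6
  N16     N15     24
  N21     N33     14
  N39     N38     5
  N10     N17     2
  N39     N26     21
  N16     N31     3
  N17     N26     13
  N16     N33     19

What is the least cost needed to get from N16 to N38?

38

Settle nodes by increasing distance from N16:
N16: 0
N31: 3  (via N16)
N10: 9  (via N31)
N17: 11  (via N10)
N21: 14  (via N10)
N28: 14  (via N10)
N33: 19  (via N16)
N15: 24  (via N16)
N26: 24  (via N17)
N39: 33  (via N21)
N38: 38  (via N39)
Shortest route: N16 → N31 → N10 → N21 → N39 → N38 = 38.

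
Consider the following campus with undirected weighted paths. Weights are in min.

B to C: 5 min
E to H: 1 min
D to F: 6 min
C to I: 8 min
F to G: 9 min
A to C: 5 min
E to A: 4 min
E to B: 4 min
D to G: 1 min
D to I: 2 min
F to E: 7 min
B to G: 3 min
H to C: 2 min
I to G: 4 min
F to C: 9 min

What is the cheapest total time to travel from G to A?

Enumerating some paths:
G → B → E → A: 3+4+4 = 11
G → B → C → A: 3+5+5 = 13
The minimum is 11 min via G → B → E → A.

11 min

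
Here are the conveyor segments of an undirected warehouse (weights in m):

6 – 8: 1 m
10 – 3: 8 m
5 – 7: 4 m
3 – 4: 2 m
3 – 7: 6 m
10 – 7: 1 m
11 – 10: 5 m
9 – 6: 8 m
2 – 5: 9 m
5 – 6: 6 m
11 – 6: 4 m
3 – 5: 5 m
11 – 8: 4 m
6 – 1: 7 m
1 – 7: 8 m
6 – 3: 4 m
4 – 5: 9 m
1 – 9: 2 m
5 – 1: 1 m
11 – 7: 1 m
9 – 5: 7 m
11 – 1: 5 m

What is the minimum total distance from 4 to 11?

Settle nodes by increasing distance from 4:
4: 0
3: 2  (via 4)
6: 6  (via 3)
5: 7  (via 3)
8: 7  (via 6)
1: 8  (via 5)
7: 8  (via 3)
10: 9  (via 7)
11: 9  (via 7)
Shortest route: 4–3–7–11 = 9 m.

9 m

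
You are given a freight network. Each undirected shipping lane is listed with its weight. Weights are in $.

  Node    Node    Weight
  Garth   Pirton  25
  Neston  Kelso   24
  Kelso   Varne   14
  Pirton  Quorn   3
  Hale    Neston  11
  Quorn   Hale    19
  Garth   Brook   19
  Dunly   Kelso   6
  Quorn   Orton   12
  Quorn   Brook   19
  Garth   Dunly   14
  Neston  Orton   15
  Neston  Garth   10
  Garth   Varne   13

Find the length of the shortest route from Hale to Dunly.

Running Dijkstra from Hale:
Hale: 0
Neston: 11  (via Hale)
Quorn: 19  (via Hale)
Garth: 21  (via Neston)
Pirton: 22  (via Quorn)
Orton: 26  (via Neston)
Varne: 34  (via Garth)
Kelso: 35  (via Neston)
Dunly: 35  (via Garth)
Shortest route: Hale → Neston → Garth → Dunly = $35.

$35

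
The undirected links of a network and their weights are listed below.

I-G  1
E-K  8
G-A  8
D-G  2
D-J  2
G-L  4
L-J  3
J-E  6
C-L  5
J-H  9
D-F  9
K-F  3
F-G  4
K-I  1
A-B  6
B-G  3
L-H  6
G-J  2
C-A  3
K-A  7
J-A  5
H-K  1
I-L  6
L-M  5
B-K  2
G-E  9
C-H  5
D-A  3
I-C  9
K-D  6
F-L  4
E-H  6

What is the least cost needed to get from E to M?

14

Settle nodes by increasing distance from E:
E: 0
H: 6  (via E)
J: 6  (via E)
K: 7  (via H)
D: 8  (via J)
G: 8  (via J)
I: 8  (via K)
B: 9  (via K)
L: 9  (via J)
F: 10  (via K)
A: 11  (via J)
C: 11  (via H)
M: 14  (via L)
Shortest route: E → J → L → M = 14.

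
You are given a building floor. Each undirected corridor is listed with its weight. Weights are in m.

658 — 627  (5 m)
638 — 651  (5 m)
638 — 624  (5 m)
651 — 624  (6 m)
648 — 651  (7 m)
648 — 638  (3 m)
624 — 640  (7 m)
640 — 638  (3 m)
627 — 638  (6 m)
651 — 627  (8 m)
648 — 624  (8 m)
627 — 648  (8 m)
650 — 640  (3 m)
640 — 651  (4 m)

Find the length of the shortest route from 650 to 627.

Candidate routes:
650 → 640 → 638 → 627: 3+3+6 = 12
650 → 640 → 638 → 648 → 627: 3+3+3+8 = 17
650 → 640 → 651 → 627: 3+4+8 = 15
650 → 640 → 651 → 638 → 627: 3+4+5+6 = 18
Cheapest is 650 → 640 → 638 → 627 at 12 m.

12 m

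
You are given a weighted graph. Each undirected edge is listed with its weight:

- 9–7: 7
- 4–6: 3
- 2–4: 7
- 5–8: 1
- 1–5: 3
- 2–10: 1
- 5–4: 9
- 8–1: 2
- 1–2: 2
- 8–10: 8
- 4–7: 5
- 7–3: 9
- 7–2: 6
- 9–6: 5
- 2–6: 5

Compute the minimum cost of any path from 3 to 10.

16

Compare a few routes:
3–7–4–2–10: 9+5+7+1 = 22
3–7–2–10: 9+6+1 = 16
3–7–4–6–2–10: 9+5+3+5+1 = 23
The minimum is 16 via 3–7–2–10.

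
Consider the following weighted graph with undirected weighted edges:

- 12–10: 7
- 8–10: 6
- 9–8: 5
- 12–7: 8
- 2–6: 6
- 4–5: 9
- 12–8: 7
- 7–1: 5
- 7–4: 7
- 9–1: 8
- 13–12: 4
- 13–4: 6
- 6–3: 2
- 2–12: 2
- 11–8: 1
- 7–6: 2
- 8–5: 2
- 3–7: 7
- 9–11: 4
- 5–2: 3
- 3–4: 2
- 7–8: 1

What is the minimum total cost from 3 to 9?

Running Dijkstra from 3:
3: 0
4: 2  (via 3)
6: 2  (via 3)
7: 4  (via 6)
8: 5  (via 7)
11: 6  (via 8)
5: 7  (via 8)
2: 8  (via 6)
13: 8  (via 4)
1: 9  (via 7)
9: 10  (via 8)
Shortest route: 3 → 6 → 7 → 8 → 9 = 10.

10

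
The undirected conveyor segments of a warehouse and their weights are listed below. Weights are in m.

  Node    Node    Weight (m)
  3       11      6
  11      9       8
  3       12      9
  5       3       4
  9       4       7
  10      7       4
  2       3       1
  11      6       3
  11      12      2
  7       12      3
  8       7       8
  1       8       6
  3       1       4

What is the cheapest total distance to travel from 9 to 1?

Compare a few routes:
9–11–3–1: 8+6+4 = 18
9–11–12–3–1: 8+2+9+4 = 23
Cheapest is 9–11–3–1 at 18 m.

18 m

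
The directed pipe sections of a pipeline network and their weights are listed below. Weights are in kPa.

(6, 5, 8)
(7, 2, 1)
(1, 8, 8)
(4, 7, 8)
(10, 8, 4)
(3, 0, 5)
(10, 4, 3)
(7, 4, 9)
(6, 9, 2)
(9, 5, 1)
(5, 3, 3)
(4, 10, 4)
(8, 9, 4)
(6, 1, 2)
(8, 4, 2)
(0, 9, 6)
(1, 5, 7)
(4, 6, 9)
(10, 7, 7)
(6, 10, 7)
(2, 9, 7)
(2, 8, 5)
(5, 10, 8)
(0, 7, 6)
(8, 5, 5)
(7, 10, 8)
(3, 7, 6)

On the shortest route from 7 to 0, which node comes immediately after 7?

2

Compare a few routes:
7 - 2 - 8 - 5 - 3 - 0: 1+5+5+3+5 = 19
7 - 2 - 8 - 9 - 5 - 3 - 0: 1+5+4+1+3+5 = 19
7 - 2 - 9 - 5 - 3 - 0: 1+7+1+3+5 = 17
Cheapest is 7 - 2 - 9 - 5 - 3 - 0 at 17 kPa.
So from 7 the first move is to 2.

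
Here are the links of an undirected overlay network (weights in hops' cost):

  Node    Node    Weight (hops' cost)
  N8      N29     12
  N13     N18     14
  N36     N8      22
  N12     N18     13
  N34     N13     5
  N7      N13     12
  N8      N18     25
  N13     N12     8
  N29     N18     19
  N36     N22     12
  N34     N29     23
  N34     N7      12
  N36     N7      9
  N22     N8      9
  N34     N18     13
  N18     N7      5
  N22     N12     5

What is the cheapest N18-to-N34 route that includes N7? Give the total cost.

17 hops' cost

Shortest N18→N7: N18 → N7 = 5
Shortest N7→N34: N7 → N34 = 12
Total via N7: 5 + 12 = 17 hops' cost.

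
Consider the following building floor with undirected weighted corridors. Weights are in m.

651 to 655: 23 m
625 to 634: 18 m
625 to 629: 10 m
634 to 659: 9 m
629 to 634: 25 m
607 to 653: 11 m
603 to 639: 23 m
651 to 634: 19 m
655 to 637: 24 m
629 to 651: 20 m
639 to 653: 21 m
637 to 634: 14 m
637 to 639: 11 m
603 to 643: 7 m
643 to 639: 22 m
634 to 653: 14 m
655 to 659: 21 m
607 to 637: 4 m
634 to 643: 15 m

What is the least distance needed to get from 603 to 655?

Compare a few routes:
603–643–634–659–655: 7+15+9+21 = 52
603–639–637–655: 23+11+24 = 58
The minimum is 52 m via 603–643–634–659–655.

52 m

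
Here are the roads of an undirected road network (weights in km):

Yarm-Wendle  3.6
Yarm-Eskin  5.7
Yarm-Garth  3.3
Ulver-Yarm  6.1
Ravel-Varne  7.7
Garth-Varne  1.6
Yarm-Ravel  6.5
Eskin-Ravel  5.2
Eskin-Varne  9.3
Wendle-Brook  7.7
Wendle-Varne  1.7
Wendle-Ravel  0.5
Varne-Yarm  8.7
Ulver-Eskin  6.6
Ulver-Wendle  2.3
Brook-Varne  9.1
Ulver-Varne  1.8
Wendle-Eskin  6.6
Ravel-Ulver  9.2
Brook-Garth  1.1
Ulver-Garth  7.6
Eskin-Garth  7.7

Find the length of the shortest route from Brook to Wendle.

4.4 km

Shortest distances from Brook:
Brook: 0
Garth: 1.1  (via Brook)
Varne: 2.7  (via Garth)
Wendle: 4.4  (via Varne)
Shortest route: Brook → Garth → Varne → Wendle = 4.4 km.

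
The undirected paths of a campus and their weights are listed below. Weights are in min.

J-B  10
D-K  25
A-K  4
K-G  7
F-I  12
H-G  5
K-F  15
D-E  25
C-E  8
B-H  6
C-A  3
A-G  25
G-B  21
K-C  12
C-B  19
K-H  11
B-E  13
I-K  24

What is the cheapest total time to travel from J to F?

Running Dijkstra from J:
J: 0
B: 10  (via J)
H: 16  (via B)
G: 21  (via H)
E: 23  (via B)
K: 27  (via H)
C: 29  (via B)
A: 31  (via K)
F: 42  (via K)
Shortest route: J–B–H–K–F = 42 min.

42 min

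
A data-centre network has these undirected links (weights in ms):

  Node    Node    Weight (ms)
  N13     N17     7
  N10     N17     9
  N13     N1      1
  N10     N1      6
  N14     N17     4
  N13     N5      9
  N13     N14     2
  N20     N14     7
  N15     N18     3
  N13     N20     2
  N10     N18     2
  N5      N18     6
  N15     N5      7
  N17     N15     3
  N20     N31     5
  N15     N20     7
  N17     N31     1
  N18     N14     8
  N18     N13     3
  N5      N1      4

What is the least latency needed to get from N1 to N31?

8 ms

Enumerating some paths:
N1 → N13 → N18 → N15 → N17 → N31: 1+3+3+3+1 = 11
N1 → N13 → N20 → N15 → N17 → N31: 1+2+7+3+1 = 14
N1 → N13 → N17 → N31: 1+7+1 = 9
N1 → N13 → N20 → N31: 1+2+5 = 8
The minimum is 8 ms via N1 → N13 → N20 → N31.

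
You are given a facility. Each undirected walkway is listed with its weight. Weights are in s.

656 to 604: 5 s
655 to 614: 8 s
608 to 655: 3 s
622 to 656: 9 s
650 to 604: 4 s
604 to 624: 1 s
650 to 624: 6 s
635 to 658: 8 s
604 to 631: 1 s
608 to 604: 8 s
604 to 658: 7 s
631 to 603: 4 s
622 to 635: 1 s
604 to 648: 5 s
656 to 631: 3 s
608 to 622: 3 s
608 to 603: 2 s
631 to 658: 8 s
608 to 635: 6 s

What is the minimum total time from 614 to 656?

20 s

Running Dijkstra from 614:
614: 0
655: 8  (via 614)
608: 11  (via 655)
603: 13  (via 608)
622: 14  (via 608)
635: 15  (via 622)
631: 17  (via 603)
604: 18  (via 631)
624: 19  (via 604)
656: 20  (via 631)
Shortest route: 614 → 655 → 608 → 603 → 631 → 656 = 20 s.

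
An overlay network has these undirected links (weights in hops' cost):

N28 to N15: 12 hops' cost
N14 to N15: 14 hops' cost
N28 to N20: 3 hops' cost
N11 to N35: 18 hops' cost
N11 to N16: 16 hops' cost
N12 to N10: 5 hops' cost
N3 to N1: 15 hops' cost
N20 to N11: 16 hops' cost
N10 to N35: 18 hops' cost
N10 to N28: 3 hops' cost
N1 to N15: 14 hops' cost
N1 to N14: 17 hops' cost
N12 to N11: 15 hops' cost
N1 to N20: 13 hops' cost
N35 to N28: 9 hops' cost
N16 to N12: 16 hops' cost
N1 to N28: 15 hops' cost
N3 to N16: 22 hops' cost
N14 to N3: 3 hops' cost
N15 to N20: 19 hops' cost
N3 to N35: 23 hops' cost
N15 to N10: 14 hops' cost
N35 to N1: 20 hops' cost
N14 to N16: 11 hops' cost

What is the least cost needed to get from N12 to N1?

23 hops' cost

Running Dijkstra from N12:
N12: 0
N10: 5  (via N12)
N28: 8  (via N10)
N20: 11  (via N28)
N11: 15  (via N12)
N16: 16  (via N12)
N35: 17  (via N28)
N15: 19  (via N10)
N1: 23  (via N28)
Shortest route: N12 → N10 → N28 → N1 = 23 hops' cost.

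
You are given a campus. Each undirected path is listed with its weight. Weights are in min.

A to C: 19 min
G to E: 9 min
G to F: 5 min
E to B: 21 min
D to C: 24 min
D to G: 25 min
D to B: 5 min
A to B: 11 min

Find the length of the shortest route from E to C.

50 min

Settle nodes by increasing distance from E:
E: 0
G: 9  (via E)
F: 14  (via G)
B: 21  (via E)
D: 26  (via B)
A: 32  (via B)
C: 50  (via D)
Shortest route: E → B → D → C = 50 min.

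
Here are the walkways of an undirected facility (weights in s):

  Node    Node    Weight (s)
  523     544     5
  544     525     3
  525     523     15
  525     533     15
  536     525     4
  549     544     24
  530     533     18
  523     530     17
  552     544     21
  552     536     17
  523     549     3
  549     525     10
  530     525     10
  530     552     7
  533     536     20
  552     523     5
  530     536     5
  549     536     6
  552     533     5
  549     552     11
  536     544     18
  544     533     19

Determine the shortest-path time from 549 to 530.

Candidate routes:
549 - 536 - 530: 6+5 = 11
549 - 523 - 552 - 530: 3+5+7 = 15
The minimum is 11 s via 549 - 536 - 530.

11 s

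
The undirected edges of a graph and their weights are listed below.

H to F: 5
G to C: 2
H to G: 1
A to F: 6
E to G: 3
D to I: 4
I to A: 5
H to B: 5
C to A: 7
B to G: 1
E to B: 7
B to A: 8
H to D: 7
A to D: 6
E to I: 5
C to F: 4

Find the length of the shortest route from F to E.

9

Settle nodes by increasing distance from F:
F: 0
C: 4  (via F)
H: 5  (via F)
A: 6  (via F)
G: 6  (via C)
B: 7  (via G)
E: 9  (via G)
Shortest route: F–C–G–E = 9.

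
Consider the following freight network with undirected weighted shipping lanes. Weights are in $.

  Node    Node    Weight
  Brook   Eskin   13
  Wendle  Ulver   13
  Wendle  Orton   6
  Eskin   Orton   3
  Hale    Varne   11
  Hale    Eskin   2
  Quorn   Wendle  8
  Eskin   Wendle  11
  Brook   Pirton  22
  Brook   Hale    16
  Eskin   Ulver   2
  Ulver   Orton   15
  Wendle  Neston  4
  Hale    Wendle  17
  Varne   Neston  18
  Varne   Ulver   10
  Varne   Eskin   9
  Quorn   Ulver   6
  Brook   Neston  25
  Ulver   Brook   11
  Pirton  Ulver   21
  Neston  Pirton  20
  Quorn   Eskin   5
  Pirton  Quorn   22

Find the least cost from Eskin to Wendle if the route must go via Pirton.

$47

Best Eskin to Pirton: Eskin–Ulver–Pirton costing 23
Shortest Pirton→Wendle: Pirton–Neston–Wendle = 24
Total via Pirton: 23 + 24 = $47.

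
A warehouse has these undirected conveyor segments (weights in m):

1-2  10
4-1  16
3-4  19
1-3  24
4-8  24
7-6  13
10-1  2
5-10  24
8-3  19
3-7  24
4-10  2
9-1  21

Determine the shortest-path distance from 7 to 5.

Compare a few routes:
7–3–1–10–5: 24+24+2+24 = 74
7–3–1–4–10–5: 24+24+16+2+24 = 90
7–3–4–10–5: 24+19+2+24 = 69
7–3–4–1–10–5: 24+19+16+2+24 = 85
Cheapest is 7–3–4–10–5 at 69 m.

69 m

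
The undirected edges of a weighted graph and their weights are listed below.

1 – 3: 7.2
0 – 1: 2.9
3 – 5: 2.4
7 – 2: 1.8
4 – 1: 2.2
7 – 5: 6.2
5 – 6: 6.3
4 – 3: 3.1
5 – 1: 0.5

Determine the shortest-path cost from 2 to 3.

Compare a few routes:
2 - 7 - 5 - 1 - 4 - 3: 1.8+6.2+0.5+2.2+3.1 = 13.8
2 - 7 - 5 - 3: 1.8+6.2+2.4 = 10.4
The minimum is 10.4 via 2 - 7 - 5 - 3.

10.4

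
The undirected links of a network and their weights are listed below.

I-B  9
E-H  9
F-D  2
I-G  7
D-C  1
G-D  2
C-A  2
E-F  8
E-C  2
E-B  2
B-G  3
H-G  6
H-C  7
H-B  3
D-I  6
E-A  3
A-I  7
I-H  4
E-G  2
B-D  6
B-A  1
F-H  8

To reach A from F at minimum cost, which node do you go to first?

Candidate routes:
F - D - C - E - B - A: 2+1+2+2+1 = 8
F - D - C - E - A: 2+1+2+3 = 8
F - D - C - A: 2+1+2 = 5
F - D - G - B - A: 2+2+3+1 = 8
The minimum is 5 via F - D - C - A.
So from F the first move is to D.

D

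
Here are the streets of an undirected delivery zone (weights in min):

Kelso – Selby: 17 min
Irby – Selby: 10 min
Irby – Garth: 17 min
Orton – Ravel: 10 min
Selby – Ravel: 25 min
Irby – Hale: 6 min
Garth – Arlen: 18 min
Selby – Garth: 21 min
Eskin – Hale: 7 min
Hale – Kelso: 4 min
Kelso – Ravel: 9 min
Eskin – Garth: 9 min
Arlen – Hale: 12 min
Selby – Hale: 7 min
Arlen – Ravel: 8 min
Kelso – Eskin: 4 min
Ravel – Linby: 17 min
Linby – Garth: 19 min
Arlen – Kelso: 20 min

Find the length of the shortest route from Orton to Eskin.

23 min

Shortest distances from Orton:
Orton: 0
Ravel: 10  (via Orton)
Arlen: 18  (via Ravel)
Kelso: 19  (via Ravel)
Hale: 23  (via Kelso)
Eskin: 23  (via Kelso)
Shortest route: Orton–Ravel–Kelso–Eskin = 23 min.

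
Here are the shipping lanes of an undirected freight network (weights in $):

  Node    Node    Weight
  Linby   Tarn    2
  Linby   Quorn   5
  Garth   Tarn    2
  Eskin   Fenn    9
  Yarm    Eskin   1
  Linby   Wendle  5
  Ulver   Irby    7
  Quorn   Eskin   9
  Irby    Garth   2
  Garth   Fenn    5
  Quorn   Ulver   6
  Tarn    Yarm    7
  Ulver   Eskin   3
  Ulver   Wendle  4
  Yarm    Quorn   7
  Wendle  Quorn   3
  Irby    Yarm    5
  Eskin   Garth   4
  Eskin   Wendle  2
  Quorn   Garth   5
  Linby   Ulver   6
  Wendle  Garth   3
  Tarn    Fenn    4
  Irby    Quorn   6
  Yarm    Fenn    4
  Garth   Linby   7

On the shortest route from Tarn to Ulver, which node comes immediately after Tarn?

Compare a few routes:
Tarn - Linby - Ulver: 2+6 = 8
Tarn - Garth - Wendle - Ulver: 2+3+4 = 9
Cheapest is Tarn - Linby - Ulver at $8.
So from Tarn the first move is to Linby.

Linby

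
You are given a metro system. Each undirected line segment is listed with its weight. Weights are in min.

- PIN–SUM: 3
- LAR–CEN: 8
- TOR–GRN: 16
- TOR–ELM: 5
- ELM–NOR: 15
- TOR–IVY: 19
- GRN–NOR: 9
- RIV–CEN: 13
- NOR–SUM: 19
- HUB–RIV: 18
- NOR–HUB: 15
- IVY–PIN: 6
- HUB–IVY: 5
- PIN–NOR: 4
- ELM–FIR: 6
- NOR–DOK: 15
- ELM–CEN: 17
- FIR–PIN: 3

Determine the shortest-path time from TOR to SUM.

17 min

Running Dijkstra from TOR:
TOR: 0
ELM: 5  (via TOR)
FIR: 11  (via ELM)
PIN: 14  (via FIR)
GRN: 16  (via TOR)
SUM: 17  (via PIN)
Shortest route: TOR → ELM → FIR → PIN → SUM = 17 min.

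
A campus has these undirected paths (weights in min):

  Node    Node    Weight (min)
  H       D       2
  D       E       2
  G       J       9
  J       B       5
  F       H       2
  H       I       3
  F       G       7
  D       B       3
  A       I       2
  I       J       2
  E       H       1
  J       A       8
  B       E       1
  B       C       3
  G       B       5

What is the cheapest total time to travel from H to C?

Candidate routes:
H - E - B - C: 1+1+3 = 5
H - D - E - B - C: 2+2+1+3 = 8
H - D - B - C: 2+3+3 = 8
Cheapest is H - E - B - C at 5 min.

5 min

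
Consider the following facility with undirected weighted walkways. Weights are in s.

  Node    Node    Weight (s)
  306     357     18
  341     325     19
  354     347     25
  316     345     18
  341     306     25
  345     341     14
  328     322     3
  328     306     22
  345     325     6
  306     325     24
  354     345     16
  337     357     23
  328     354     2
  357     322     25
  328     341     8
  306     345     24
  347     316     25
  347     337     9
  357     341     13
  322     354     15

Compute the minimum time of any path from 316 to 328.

Settle nodes by increasing distance from 316:
316: 0
345: 18  (via 316)
325: 24  (via 345)
347: 25  (via 316)
341: 32  (via 345)
354: 34  (via 345)
337: 34  (via 347)
328: 36  (via 354)
Shortest route: 316–345–354–328 = 36 s.

36 s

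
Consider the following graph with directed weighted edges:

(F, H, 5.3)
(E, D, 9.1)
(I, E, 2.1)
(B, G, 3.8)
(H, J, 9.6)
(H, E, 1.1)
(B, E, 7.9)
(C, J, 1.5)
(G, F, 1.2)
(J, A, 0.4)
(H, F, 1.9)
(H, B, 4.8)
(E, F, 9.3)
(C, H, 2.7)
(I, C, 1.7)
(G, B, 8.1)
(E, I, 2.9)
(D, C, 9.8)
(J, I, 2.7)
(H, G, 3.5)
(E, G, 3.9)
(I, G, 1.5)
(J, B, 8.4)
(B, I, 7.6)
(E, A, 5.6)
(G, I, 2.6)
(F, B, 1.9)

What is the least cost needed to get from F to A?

11.9

Shortest distances from F:
F: 0
B: 1.9  (via F)
H: 5.3  (via F)
G: 5.7  (via B)
E: 6.4  (via H)
I: 8.3  (via G)
C: 10  (via I)
J: 11.5  (via C)
A: 11.9  (via J)
Shortest route: F–B–G–I–C–J–A = 11.9.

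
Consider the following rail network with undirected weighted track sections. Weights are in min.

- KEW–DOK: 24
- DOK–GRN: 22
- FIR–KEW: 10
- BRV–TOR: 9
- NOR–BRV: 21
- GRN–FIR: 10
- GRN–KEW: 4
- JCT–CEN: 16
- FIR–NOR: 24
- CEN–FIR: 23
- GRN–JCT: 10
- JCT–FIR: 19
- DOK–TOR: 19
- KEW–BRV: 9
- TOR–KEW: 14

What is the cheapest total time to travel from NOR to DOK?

49 min

Settle nodes by increasing distance from NOR:
NOR: 0
BRV: 21  (via NOR)
FIR: 24  (via NOR)
KEW: 30  (via BRV)
TOR: 30  (via BRV)
GRN: 34  (via FIR)
JCT: 43  (via FIR)
CEN: 47  (via FIR)
DOK: 49  (via TOR)
Shortest route: NOR–BRV–TOR–DOK = 49 min.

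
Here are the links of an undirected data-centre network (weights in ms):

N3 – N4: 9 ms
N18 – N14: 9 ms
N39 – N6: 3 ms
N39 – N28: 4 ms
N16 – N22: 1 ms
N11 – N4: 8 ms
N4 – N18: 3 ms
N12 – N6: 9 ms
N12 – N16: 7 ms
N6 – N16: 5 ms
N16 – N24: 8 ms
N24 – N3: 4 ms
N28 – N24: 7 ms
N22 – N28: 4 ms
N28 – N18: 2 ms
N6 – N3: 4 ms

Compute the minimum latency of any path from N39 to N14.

15 ms

Settle nodes by increasing distance from N39:
N39: 0
N6: 3  (via N39)
N28: 4  (via N39)
N18: 6  (via N28)
N3: 7  (via N6)
N22: 8  (via N28)
N16: 8  (via N6)
N4: 9  (via N18)
N24: 11  (via N28)
N12: 12  (via N6)
N14: 15  (via N18)
Shortest route: N39–N28–N18–N14 = 15 ms.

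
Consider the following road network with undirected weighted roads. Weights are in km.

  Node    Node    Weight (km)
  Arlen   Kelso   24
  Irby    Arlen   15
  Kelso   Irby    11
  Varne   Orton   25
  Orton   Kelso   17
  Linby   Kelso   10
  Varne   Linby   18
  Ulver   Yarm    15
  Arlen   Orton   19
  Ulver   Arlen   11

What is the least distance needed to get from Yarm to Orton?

45 km

Shortest distances from Yarm:
Yarm: 0
Ulver: 15  (via Yarm)
Arlen: 26  (via Ulver)
Irby: 41  (via Arlen)
Orton: 45  (via Arlen)
Shortest route: Yarm → Ulver → Arlen → Orton = 45 km.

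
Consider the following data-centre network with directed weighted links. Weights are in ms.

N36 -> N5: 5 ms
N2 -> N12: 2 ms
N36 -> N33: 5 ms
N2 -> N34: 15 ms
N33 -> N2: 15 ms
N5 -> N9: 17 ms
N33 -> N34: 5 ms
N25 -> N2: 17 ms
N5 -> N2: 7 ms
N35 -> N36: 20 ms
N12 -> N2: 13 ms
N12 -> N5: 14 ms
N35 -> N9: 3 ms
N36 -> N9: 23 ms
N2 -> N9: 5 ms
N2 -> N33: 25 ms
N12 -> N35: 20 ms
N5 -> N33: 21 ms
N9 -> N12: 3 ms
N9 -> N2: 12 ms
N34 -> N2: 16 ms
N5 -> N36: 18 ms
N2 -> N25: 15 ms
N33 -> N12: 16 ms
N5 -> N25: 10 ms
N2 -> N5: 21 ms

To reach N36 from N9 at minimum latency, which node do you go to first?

N12

Compare a few routes:
N9 → N12 → N35 → N36: 3+20+20 = 43
N9 → N12 → N5 → N36: 3+14+18 = 35
The minimum is 35 ms via N9 → N12 → N5 → N36.
So from N9 the first move is to N12.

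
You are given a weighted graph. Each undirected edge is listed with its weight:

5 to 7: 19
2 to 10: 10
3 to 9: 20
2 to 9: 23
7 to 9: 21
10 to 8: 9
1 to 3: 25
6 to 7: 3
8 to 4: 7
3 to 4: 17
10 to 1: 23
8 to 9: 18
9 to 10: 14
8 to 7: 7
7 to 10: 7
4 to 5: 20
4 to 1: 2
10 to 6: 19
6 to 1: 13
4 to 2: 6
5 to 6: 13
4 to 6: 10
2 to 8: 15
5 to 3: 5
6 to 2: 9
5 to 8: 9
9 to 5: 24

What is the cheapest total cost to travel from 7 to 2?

12

Settle nodes by increasing distance from 7:
7: 0
6: 3  (via 7)
8: 7  (via 7)
10: 7  (via 7)
2: 12  (via 6)
Shortest route: 7–6–2 = 12.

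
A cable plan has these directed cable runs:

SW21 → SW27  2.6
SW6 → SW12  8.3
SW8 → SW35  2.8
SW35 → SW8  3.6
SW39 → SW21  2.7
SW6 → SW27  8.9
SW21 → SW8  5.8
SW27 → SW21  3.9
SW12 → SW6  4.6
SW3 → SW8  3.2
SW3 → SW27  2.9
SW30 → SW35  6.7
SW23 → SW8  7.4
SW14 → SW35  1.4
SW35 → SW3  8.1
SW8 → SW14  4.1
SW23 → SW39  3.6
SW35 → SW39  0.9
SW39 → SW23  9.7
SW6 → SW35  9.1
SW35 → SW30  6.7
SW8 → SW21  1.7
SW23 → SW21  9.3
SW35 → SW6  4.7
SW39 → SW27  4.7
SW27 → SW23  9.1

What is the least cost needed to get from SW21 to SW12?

21.6

Candidate routes:
SW21–SW8–SW14–SW35–SW6–SW12: 5.8+4.1+1.4+4.7+8.3 = 24.3
SW21–SW27–SW23–SW8–SW35–SW6–SW12: 2.6+9.1+7.4+2.8+4.7+8.3 = 34.9
SW21–SW8–SW35–SW6–SW12: 5.8+2.8+4.7+8.3 = 21.6
The minimum is 21.6 via SW21–SW8–SW35–SW6–SW12.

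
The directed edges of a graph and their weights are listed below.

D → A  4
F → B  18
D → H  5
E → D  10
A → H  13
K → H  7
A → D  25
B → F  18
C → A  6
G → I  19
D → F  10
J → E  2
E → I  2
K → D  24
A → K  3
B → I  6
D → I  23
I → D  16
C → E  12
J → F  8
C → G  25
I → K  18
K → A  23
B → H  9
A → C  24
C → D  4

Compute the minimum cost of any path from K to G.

72

Settle nodes by increasing distance from K:
K: 0
H: 7  (via K)
A: 23  (via K)
D: 24  (via K)
F: 34  (via D)
C: 47  (via A)
I: 47  (via D)
B: 52  (via F)
E: 59  (via C)
G: 72  (via C)
Shortest route: K → A → C → G = 72.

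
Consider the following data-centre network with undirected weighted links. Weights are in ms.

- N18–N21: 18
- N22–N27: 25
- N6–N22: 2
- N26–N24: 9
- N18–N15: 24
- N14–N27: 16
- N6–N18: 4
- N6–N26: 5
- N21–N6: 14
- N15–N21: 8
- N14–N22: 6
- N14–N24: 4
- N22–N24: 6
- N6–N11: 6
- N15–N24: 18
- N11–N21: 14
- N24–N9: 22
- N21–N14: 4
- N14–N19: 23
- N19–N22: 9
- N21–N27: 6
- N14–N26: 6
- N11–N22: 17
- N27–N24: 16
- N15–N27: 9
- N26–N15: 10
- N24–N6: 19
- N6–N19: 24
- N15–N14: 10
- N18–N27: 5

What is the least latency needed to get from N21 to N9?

Candidate routes:
N21–N14–N22–N24–N9: 4+6+6+22 = 38
N21–N14–N26–N24–N9: 4+6+9+22 = 41
N21–N14–N24–N9: 4+4+22 = 30
Cheapest is N21–N14–N24–N9 at 30 ms.

30 ms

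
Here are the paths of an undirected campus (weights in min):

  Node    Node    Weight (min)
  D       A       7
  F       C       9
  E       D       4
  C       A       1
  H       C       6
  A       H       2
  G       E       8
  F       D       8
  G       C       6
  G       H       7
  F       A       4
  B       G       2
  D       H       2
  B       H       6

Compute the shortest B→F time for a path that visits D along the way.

16 min

Best B to D: B–H–D costing 8
Shortest D→F: D–F = 8
Total via D: 8 + 8 = 16 min.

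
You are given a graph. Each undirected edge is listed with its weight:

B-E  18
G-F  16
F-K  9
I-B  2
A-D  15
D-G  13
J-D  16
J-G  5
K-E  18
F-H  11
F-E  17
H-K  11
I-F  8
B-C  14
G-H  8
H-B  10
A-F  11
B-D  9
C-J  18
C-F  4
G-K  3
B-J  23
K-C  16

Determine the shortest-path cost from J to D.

Shortest distances from J:
J: 0
G: 5  (via J)
K: 8  (via G)
H: 13  (via G)
D: 16  (via J)
Shortest route: J–D = 16.

16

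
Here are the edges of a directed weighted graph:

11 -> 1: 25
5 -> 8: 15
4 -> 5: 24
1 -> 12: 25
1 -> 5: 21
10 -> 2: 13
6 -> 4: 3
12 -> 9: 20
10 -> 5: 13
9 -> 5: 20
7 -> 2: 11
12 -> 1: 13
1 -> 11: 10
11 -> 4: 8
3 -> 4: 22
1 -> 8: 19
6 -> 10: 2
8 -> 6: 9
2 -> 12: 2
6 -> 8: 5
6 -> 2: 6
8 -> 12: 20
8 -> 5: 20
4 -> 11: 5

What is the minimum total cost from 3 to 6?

70

Enumerating some paths:
3–4–5–8–6: 22+24+15+9 = 70
3–4–11–1–5–8–6: 22+5+25+21+15+9 = 97
3–4–11–1–8–6: 22+5+25+19+9 = 80
Cheapest is 3–4–5–8–6 at 70.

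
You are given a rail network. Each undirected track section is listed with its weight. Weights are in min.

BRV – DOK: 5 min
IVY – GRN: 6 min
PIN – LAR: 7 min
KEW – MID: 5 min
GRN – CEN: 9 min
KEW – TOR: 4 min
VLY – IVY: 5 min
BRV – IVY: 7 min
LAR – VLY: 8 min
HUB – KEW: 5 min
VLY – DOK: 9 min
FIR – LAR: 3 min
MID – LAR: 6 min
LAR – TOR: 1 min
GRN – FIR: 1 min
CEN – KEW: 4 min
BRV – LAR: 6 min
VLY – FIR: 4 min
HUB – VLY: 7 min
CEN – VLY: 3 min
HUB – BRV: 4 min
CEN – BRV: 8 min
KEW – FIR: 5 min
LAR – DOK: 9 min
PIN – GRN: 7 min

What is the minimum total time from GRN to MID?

10 min

Candidate routes:
GRN–FIR–LAR–MID: 1+3+6 = 10
GRN–FIR–KEW–MID: 1+5+5 = 11
The minimum is 10 min via GRN–FIR–LAR–MID.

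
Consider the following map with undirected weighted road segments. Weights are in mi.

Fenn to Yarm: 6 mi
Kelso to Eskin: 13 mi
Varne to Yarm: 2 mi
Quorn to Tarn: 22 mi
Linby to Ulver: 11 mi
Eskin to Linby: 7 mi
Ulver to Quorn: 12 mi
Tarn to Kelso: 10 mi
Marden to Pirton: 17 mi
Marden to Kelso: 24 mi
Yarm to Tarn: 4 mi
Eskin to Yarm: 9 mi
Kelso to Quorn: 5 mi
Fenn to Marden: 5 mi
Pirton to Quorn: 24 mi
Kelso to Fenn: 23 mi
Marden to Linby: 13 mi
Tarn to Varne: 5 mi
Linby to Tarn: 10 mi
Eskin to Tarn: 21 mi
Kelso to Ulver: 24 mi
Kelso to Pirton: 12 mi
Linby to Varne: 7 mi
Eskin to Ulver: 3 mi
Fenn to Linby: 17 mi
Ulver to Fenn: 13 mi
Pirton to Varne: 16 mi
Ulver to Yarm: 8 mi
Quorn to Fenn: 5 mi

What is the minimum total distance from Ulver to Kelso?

Compare a few routes:
Ulver → Quorn → Kelso: 12+5 = 17
Ulver → Eskin → Kelso: 3+13 = 16
The minimum is 16 mi via Ulver → Eskin → Kelso.

16 mi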